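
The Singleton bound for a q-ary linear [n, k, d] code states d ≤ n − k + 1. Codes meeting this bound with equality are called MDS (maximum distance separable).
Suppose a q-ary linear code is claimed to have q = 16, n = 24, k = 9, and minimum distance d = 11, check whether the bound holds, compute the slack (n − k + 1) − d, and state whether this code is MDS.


Singleton RHS = n − k + 1 = 16, slack = 5, bound satisfied, not MDS.

Singleton bound: d ≤ n − k + 1.
Here n = 24, k = 9, so n − k + 1 = 16.
Given d = 11, check d ≤ 16: YES.
Slack = (n − k + 1) − d = 5.
The code is NOT MDS (slack = 5 > 0).
Description: the claimed parameters are [24, 9, 11]_16; such a code would be non-MDS.


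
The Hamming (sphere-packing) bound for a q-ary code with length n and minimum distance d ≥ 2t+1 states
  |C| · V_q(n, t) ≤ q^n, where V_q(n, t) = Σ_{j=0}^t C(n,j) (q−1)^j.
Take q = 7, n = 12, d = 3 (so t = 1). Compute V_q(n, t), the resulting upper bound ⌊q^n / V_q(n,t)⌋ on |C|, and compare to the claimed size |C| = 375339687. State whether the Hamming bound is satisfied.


V_q(n, t) = 73, q^n = 13841287201, Hamming bound = 189606673, |C| = 375339687 > bound (violated).

Step 1: Compute V_q(n, t) = Σ_{j=0}^1 C(n, j) (q−1)^j.
  j = 0: C(12,0)·(6)^0 = 1·1 = 1.
  j = 1: C(12,1)·(6)^1 = 12·6 = 72.
  V_q(n, t) = 1 + 72 = 73.
Step 2: q^n = 7^12 = 13841287201.
Step 3: Hamming bound ⌊q^n / V_q(n,t)⌋ = ⌊13841287201/73⌋ = 189606673.
Step 4: Compare |C| = 375339687 to 189606673: violated.
The claimed |C| lies above the Hamming bound, so no 7-ary code of length 12 with d ≥ 3 can have 375339687 codewords.


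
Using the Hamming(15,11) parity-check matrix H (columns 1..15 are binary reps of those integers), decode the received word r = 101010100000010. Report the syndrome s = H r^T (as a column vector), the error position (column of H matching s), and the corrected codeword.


s = (1, 1, 1, 0)^T, error position = 14, corrected codeword c = 101010100000000

Compute s = H r^T mod 2 one row at a time:
  s_1 = 0 + 0 + 0 + 0 + 0 + 0 + 1 + 0 = 1 ≡ 1 (mod 2).
  s_2 = 0 + 1 + 0 + 1 + 0 + 0 + 1 + 0 = 3 ≡ 1 (mod 2).
  s_3 = 0 + 1 + 0 + 1 + 0 + 0 + 1 + 0 = 3 ≡ 1 (mod 2).
  s_4 = 1 + 1 + 1 + 1 + 0 + 0 + 0 + 0 = 4 ≡ 0 (mod 2).
s = (1, 1, 1, 0)^T — this equals column 14 of H (binary 1110), so error is at position 14.
Correct: flip bit 14 of r = 101010100000010 to get c = 101010100000000.


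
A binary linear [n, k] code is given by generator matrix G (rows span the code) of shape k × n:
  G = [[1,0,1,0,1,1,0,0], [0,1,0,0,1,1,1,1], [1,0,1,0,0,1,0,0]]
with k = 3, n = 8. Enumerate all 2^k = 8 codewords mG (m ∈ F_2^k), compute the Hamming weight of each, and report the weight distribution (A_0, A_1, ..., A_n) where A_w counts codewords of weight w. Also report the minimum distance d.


Weight distribution: A_0 = 1, A_1 = 1, A_3 = 1, A_4 = 2, A_5 = 2, A_6 = 1. Minimum distance d = 1.

Enumerate all 2^3 = 8 messages m ∈ F_2^3.
For each, compute codeword c = mG in F_2^8, then tally its weight.
  m = 000 → c = 00000000, weight = 0.
  m = 100 → c = 10101100, weight = 4.
  m = 010 → c = 01001111, weight = 5.
  m = 110 → c = 11100011, weight = 5.
  m = 001 → c = 10100100, weight = 3.
  m = 101 → c = 00001000, weight = 1.
  m = 011 → c = 11101011, weight = 6.
  m = 111 → c = 01000111, weight = 4.
Tally weights:
  weight 0: 1 codewords.
  weight 1: 1 codewords.
  weight 3: 1 codewords.
  weight 4: 2 codewords.
  weight 5: 2 codewords.
  weight 6: 1 codewords.
Minimum distance d = smallest w > 0 with A_w > 0 = 1.
Sanity: Σ A_w = 8 = 2^3 = 8 ✓.


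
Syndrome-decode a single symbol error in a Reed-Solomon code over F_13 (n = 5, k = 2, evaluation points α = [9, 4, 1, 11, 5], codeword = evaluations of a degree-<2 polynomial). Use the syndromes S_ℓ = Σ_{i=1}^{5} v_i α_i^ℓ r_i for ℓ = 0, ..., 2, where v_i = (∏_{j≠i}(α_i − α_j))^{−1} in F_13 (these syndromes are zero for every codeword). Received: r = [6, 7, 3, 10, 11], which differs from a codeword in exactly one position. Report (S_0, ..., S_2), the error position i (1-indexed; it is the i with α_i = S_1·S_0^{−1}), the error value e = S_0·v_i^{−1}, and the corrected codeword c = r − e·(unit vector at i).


S = (2, 8, 6), error at position 2, error magnitude e = 11, c = [6, 9, 3, 10, 11].

Step 1: column multipliers v_i = (∏_{j≠i}(α_i − α_j))^{−1} mod 13.
  i = 1 (α = 9): (9−4)(9−1)(9−11)(9−5) = 5·8·(−2)·4 = −320 ≡ 5, so v_1 = 5^{−1} = 8 (mod 13).
  i = 2 (α = 4): (4−9)(4−1)(4−11)(4−5) = (−5)·3·(−7)·(−1) = −105 ≡ 12, so v_2 = 12^{−1} = 12 (mod 13).
  i = 3 (α = 1): (1−9)(1−4)(1−11)(1−5) = (−8)·(−3)·(−10)·(−4) = 960 ≡ 11, so v_3 = 11^{−1} = 6 (mod 13).
  i = 4 (α = 11): (11−9)(11−4)(11−1)(11−5) = 2·7·10·6 = 840 ≡ 8, so v_4 = 8^{−1} = 5 (mod 13).
  i = 5 (α = 5): (5−9)(5−4)(5−1)(5−11) = (−4)·1·4·(−6) = 96 ≡ 5, so v_5 = 5^{−1} = 8 (mod 13).
  v = [8, 12, 6, 5, 8].
Step 2: syndromes of r = [6, 7, 3, 10, 11] (all sums mod 13).
  S_0 = Σ v_i r_i = 8·6 + 12·7 + 6·3 + 5·10 + 8·11 = 288 ≡ 2.
  S_1 = Σ v_i α_i r_i = 8·9·6 + 12·4·7 + 6·1·3 + 5·11·10 + 8·5·11 = 1776 ≡ 8.
  α_i^2 mod 13 = [3, 3, 1, 4, 12].
  S_2 = Σ v_i α_i^2 r_i = 8·3·6 + 12·3·7 + 6·1·3 + 5·4·10 + 8·12·11 = 1670 ≡ 6.
  S = (2, 8, 6) ≠ 0, so r is not a codeword (an error is present).
Step 3: locate the error. For a single error e at position i, S_ℓ = v_i·e·α_i^ℓ, so α_err = S_1/S_0.
  S_0^{−1} = 2^{−1} = 7 (mod 13), so α_err = 8·7 = 56 ≡ 4 = α_2. Error position i = 2.
  Consistency check: S_2/S_1 = 6·5 = 30 ≡ 4 = α_err ✓ (single-error assumption holds).
Step 4: error magnitude e = S_0/v_2 = S_0·∏_{j≠2}(α_2 − α_j) = 2·12 = 24 ≡ 11 (mod 13).
Step 5: correct position 2: c_2 = r_2 − e = 7 − 11 ≡ 9 (mod 13). Hence c = [6, 9, 3, 10, 11].
  Check: interpolating c through the α_i gives m(x) = 1 + 2·x (degree < 2) with m(α_i) = c_i for every i, so c is indeed a codeword.


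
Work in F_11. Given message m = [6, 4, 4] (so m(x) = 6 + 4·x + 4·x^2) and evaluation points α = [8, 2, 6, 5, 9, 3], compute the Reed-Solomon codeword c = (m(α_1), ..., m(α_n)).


c = [8, 8, 9, 5, 3, 10]

Message polynomial: m(x) = 6 + 4·x + 4·x^2 (mod 11).
For each evaluation point α_i, compute m(α_i) mod 11:
  α_1 = 8: Horner steps 4 → 3 → 8, so m(8) = 8.
  α_2 = 2: Horner steps 4 → 1 → 8, so m(2) = 8.
  α_3 = 6: Horner steps 4 → 6 → 9, so m(6) = 9.
  α_4 = 5: Horner steps 4 → 2 → 5, so m(5) = 5.
  α_5 = 9: Horner steps 4 → 7 → 3, so m(9) = 3.
  α_6 = 3: Horner steps 4 → 5 → 10, so m(3) = 10.
Codeword c = [8, 8, 9, 5, 3, 10] ∈ F_11^6.


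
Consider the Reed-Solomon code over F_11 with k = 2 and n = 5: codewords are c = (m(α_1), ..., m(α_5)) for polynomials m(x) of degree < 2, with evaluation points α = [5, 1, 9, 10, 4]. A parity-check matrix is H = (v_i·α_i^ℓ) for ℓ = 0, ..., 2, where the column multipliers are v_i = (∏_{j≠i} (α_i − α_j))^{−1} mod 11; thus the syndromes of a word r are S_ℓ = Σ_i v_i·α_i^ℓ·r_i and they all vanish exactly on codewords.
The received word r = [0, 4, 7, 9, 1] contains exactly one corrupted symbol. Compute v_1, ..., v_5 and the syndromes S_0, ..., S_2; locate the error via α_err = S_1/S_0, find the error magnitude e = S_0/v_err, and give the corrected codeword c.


S = (6, 5, 6), error at position 4, error magnitude e = 3, c = [0, 4, 7, 6, 1].

Step 1: column multipliers v_i = (∏_{j≠i}(α_i − α_j))^{−1} mod 11.
  i = 1 (α = 5): (5−1)(5−9)(5−10)(5−4) = 4·(−4)·(−5)·1 = 80 ≡ 3, so v_1 = 3^{−1} = 4 (mod 11).
  i = 2 (α = 1): (1−5)(1−9)(1−10)(1−4) = (−4)·(−8)·(−9)·(−3) = 864 ≡ 6, so v_2 = 6^{−1} = 2 (mod 11).
  i = 3 (α = 9): (9−5)(9−1)(9−10)(9−4) = 4·8·(−1)·5 = −160 ≡ 5, so v_3 = 5^{−1} = 9 (mod 11).
  i = 4 (α = 10): (10−5)(10−1)(10−9)(10−4) = 5·9·1·6 = 270 ≡ 6, so v_4 = 6^{−1} = 2 (mod 11).
  i = 5 (α = 4): (4−5)(4−1)(4−9)(4−10) = (−1)·3·(−5)·(−6) = −90 ≡ 9, so v_5 = 9^{−1} = 5 (mod 11).
  v = [4, 2, 9, 2, 5].
Step 2: syndromes of r = [0, 4, 7, 9, 1] (all sums mod 11).
  S_0 = Σ v_i r_i = 4·0 + 2·4 + 9·7 + 2·9 + 5·1 = 94 ≡ 6.
  S_1 = Σ v_i α_i r_i = 4·5·0 + 2·1·4 + 9·9·7 + 2·10·9 + 5·4·1 = 775 ≡ 5.
  α_i^2 mod 11 = [3, 1, 4, 1, 5].
  S_2 = Σ v_i α_i^2 r_i = 4·3·0 + 2·1·4 + 9·4·7 + 2·1·9 + 5·5·1 = 303 ≡ 6.
  S = (6, 5, 6) ≠ 0, so r is not a codeword (an error is present).
Step 3: locate the error. For a single error e at position i, S_ℓ = v_i·e·α_i^ℓ, so α_err = S_1/S_0.
  S_0^{−1} = 6^{−1} = 2 (mod 11), so α_err = 5·2 = 10 ≡ 10 = α_4. Error position i = 4.
  Consistency check: S_2/S_1 = 6·9 = 54 ≡ 10 = α_err ✓ (single-error assumption holds).
Step 4: error magnitude e = S_0/v_4 = S_0·∏_{j≠4}(α_4 − α_j) = 6·6 = 36 ≡ 3 (mod 11).
Step 5: correct position 4: c_4 = r_4 − e = 9 − 3 ≡ 6 (mod 11). Hence c = [0, 4, 7, 6, 1].
  Check: interpolating c through the α_i gives m(x) = 5 + 10·x (degree < 2) with m(α_i) = c_i for every i, so c is indeed a codeword.


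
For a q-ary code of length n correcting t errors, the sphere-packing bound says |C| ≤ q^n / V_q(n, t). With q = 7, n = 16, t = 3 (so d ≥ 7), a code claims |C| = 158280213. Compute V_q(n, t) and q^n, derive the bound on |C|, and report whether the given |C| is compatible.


V_q(n, t) = 125377, q^n = 33232930569601, Hamming bound = 265064011, |C| = 158280213 ≤ bound (satisfied).

Step 1: Compute V_q(n, t) = Σ_{j=0}^3 C(n, j) (q−1)^j.
  j = 0: C(16,0)·(6)^0 = 1·1 = 1.
  j = 1: C(16,1)·(6)^1 = 16·6 = 96.
  j = 2: C(16,2)·(6)^2 = 120·36 = 4320.
  j = 3: C(16,3)·(6)^3 = 560·216 = 120960.
  V_q(n, t) = 1 + 96 + 4320 + 120960 = 125377.
Step 2: q^n = 7^16 = 33232930569601.
Step 3: Hamming bound ⌊q^n / V_q(n,t)⌋ = ⌊33232930569601/125377⌋ = 265064011.
Step 4: Compare |C| = 158280213 to 265064011: satisfied.
The claimed |C| lies below the Hamming bound.


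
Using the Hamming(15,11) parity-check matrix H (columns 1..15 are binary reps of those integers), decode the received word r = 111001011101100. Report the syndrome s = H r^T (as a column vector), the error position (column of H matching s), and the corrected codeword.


s = (1, 1, 0, 0)^T, error position = 12, corrected codeword c = 111001011100100

Compute s = H r^T mod 2 one row at a time:
  s_1 = 1 + 1 + 1 + 0 + 1 + 1 + 0 + 0 = 5 ≡ 1 (mod 2).
  s_2 = 0 + 0 + 1 + 0 + 1 + 1 + 0 + 0 = 3 ≡ 1 (mod 2).
  s_3 = 1 + 1 + 1 + 0 + 1 + 0 + 0 + 0 = 4 ≡ 0 (mod 2).
  s_4 = 1 + 1 + 0 + 0 + 1 + 0 + 1 + 0 = 4 ≡ 0 (mod 2).
s = (1, 1, 0, 0)^T — this equals column 12 of H (binary 1100), so error is at position 12.
Correct: flip bit 12 of r = 111001011101100 to get c = 111001011100100.


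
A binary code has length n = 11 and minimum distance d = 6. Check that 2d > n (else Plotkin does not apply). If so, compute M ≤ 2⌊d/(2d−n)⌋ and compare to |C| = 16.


Plotkin bound M ≤ 12; given |C| = 16 > bound (violated).

Check applicability: 2d = 12, n = 11.
2d − n = 1 > 0, so Plotkin applies.
Compute d/(2d−n) = 6/1 ≈ 6.0000.
⌊d/(2d−n)⌋ = 6.
Plotkin bound: M ≤ 2·6 = 12.
Given |C| = 16, check: VIOLATED.
This |C| is above the Plotkin bound, so no binary code with n = 11, d = 6 and 16 codewords exists.


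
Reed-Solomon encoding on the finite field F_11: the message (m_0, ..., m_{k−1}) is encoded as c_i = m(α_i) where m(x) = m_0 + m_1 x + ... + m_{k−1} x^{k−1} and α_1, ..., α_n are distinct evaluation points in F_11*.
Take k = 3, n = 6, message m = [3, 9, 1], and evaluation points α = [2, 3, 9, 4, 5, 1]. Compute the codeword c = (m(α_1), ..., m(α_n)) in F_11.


c = [3, 6, 0, 0, 7, 2]

Message polynomial: m(x) = 3 + 9·x + 1·x^2 (mod 11).
For each evaluation point α_i, compute m(α_i) mod 11:
  α_1 = 2: Horner steps 1 → 0 → 3, so m(2) = 3.
  α_2 = 3: Horner steps 1 → 1 → 6, so m(3) = 6.
  α_3 = 9: Horner steps 1 → 7 → 0, so m(9) = 0.
  α_4 = 4: Horner steps 1 → 2 → 0, so m(4) = 0.
  α_5 = 5: Horner steps 1 → 3 → 7, so m(5) = 7.
  α_6 = 1: Horner steps 1 → 10 → 2, so m(1) = 2.
Codeword c = [3, 6, 0, 0, 7, 2] ∈ F_11^6.


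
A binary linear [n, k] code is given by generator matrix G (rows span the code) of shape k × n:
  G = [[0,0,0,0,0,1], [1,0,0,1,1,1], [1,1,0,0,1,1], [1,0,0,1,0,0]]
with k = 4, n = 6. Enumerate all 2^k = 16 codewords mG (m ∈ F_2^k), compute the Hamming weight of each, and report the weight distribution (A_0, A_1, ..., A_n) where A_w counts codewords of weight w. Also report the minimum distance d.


Weight distribution: A_0 = 1, A_1 = 2, A_2 = 4, A_3 = 6, A_4 = 3. Minimum distance d = 1.

Enumerate all 2^4 = 16 messages m ∈ F_2^4.
For each, compute codeword c = mG in F_2^6, then tally its weight.
  m = 0000 → c = 000000, weight = 0.
  m = 1000 → c = 000001, weight = 1.
  m = 0100 → c = 100111, weight = 4.
  m = 1100 → c = 100110, weight = 3.
  m = 0010 → c = 110011, weight = 4.
  m = 1010 → c = 110010, weight = 3.
  m = 0110 → c = 010100, weight = 2.
  m = 1110 → c = 010101, weight = 3.
  m = 0001 → c = 100100, weight = 2.
  m = 1001 → c = 100101, weight = 3.
  m = 0101 → c = 000011, weight = 2.
  m = 1101 → c = 000010, weight = 1.
  m = 0011 → c = 010111, weight = 4.
  m = 1011 → c = 010110, weight = 3.
  m = 0111 → c = 110000, weight = 2.
  m = 1111 → c = 110001, weight = 3.
Tally weights:
  weight 0: 1 codewords.
  weight 1: 2 codewords.
  weight 2: 4 codewords.
  weight 3: 6 codewords.
  weight 4: 3 codewords.
Minimum distance d = smallest w > 0 with A_w > 0 = 1.
Sanity: Σ A_w = 16 = 2^4 = 16 ✓.


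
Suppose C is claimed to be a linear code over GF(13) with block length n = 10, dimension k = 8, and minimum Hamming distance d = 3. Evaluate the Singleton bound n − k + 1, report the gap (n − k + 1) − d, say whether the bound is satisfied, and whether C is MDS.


Singleton RHS = n − k + 1 = 3, slack = 0, bound satisfied, MDS.

Singleton bound: d ≤ n − k + 1.
Here n = 10, k = 8, so n − k + 1 = 3.
Given d = 3, check d ≤ 3: YES.
Slack = (n − k + 1) − d = 0.
The code is MDS (slack = 0).
Description: the claimed parameters are [10, 8, 3]_13; such a code would be MDS (meets Singleton bound).


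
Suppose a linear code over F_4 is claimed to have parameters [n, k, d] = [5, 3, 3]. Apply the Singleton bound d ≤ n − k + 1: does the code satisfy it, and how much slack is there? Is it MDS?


Singleton RHS = n − k + 1 = 3, slack = 0, bound satisfied, MDS.

Singleton bound: d ≤ n − k + 1.
Here n = 5, k = 3, so n − k + 1 = 3.
Given d = 3, check d ≤ 3: YES.
Slack = (n − k + 1) − d = 0.
The code is MDS (slack = 0).
Description: the claimed parameters are [5, 3, 3]_4; such a code would be MDS (meets Singleton bound).


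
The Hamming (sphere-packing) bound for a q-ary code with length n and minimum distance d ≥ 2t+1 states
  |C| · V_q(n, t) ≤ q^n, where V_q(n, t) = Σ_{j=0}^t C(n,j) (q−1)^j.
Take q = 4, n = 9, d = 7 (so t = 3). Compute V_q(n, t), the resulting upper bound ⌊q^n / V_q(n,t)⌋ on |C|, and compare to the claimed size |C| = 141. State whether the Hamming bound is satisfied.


V_q(n, t) = 2620, q^n = 262144, Hamming bound = 100, |C| = 141 > bound (violated).

Step 1: Compute V_q(n, t) = Σ_{j=0}^3 C(n, j) (q−1)^j.
  j = 0: C(9,0)·(3)^0 = 1·1 = 1.
  j = 1: C(9,1)·(3)^1 = 9·3 = 27.
  j = 2: C(9,2)·(3)^2 = 36·9 = 324.
  j = 3: C(9,3)·(3)^3 = 84·27 = 2268.
  V_q(n, t) = 1 + 27 + 324 + 2268 = 2620.
Step 2: q^n = 4^9 = 262144.
Step 3: Hamming bound ⌊q^n / V_q(n,t)⌋ = ⌊262144/2620⌋ = 100.
Step 4: Compare |C| = 141 to 100: violated.
The claimed |C| lies above the Hamming bound, so no 4-ary code of length 9 with d ≥ 7 can have 141 codewords.


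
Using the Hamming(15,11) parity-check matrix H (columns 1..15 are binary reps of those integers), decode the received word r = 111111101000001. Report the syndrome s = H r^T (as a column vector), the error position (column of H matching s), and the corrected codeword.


s = (0, 1, 1, 0)^T, error position = 6, corrected codeword c = 111110101000001

Compute s = H r^T mod 2 one row at a time:
  s_1 = 0 + 1 + 0 + 0 + 0 + 0 + 0 + 1 = 2 ≡ 0 (mod 2).
  s_2 = 1 + 1 + 1 + 1 + 0 + 0 + 0 + 1 = 5 ≡ 1 (mod 2).
  s_3 = 1 + 1 + 1 + 1 + 0 + 0 + 0 + 1 = 5 ≡ 1 (mod 2).
  s_4 = 1 + 1 + 1 + 1 + 1 + 0 + 0 + 1 = 6 ≡ 0 (mod 2).
s = (0, 1, 1, 0)^T — this equals column 6 of H (binary 0110), so error is at position 6.
Correct: flip bit 6 of r = 111111101000001 to get c = 111110101000001.


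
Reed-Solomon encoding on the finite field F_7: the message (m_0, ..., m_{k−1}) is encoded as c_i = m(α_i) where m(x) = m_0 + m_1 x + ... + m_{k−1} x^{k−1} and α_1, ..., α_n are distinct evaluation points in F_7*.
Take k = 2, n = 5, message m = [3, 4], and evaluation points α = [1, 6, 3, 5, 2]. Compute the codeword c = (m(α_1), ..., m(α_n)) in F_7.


c = [0, 6, 1, 2, 4]

Message polynomial: m(x) = 3 + 4·x (mod 7).
For each evaluation point α_i, compute m(α_i) mod 7:
  α_1 = 1: Horner steps 4 → 0, so m(1) = 0.
  α_2 = 6: Horner steps 4 → 6, so m(6) = 6.
  α_3 = 3: Horner steps 4 → 1, so m(3) = 1.
  α_4 = 5: Horner steps 4 → 2, so m(5) = 2.
  α_5 = 2: Horner steps 4 → 4, so m(2) = 4.
Codeword c = [0, 6, 1, 2, 4] ∈ F_7^5.


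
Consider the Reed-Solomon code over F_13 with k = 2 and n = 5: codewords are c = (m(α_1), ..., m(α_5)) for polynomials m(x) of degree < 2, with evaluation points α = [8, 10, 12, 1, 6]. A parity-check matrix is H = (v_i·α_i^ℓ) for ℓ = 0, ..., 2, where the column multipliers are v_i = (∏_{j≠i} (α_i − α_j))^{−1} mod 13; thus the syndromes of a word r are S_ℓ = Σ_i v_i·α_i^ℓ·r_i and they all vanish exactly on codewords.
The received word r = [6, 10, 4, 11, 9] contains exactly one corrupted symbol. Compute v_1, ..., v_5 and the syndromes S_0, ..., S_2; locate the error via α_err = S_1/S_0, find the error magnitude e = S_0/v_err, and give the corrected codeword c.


S = (2, 3, 11), error at position 1, error magnitude e = 3, c = [3, 10, 4, 11, 9].

Step 1: column multipliers v_i = (∏_{j≠i}(α_i − α_j))^{−1} mod 13.
  i = 1 (α = 8): (8−10)(8−12)(8−1)(8−6) = (−2)·(−4)·7·2 = 112 ≡ 8, so v_1 = 8^{−1} = 5 (mod 13).
  i = 2 (α = 10): (10−8)(10−12)(10−1)(10−6) = 2·(−2)·9·4 = −144 ≡ 12, so v_2 = 12^{−1} = 12 (mod 13).
  i = 3 (α = 12): (12−8)(12−10)(12−1)(12−6) = 4·2·11·6 = 528 ≡ 8, so v_3 = 8^{−1} = 5 (mod 13).
  i = 4 (α = 1): (1−8)(1−10)(1−12)(1−6) = (−7)·(−9)·(−11)·(−5) = 3465 ≡ 7, so v_4 = 7^{−1} = 2 (mod 13).
  i = 5 (α = 6): (6−8)(6−10)(6−12)(6−1) = (−2)·(−4)·(−6)·5 = −240 ≡ 7, so v_5 = 7^{−1} = 2 (mod 13).
  v = [5, 12, 5, 2, 2].
Step 2: syndromes of r = [6, 10, 4, 11, 9] (all sums mod 13).
  S_0 = Σ v_i r_i = 5·6 + 12·10 + 5·4 + 2·11 + 2·9 = 210 ≡ 2.
  S_1 = Σ v_i α_i r_i = 5·8·6 + 12·10·10 + 5·12·4 + 2·1·11 + 2·6·9 = 1810 ≡ 3.
  α_i^2 mod 13 = [12, 9, 1, 1, 10].
  S_2 = Σ v_i α_i^2 r_i = 5·12·6 + 12·9·10 + 5·1·4 + 2·1·11 + 2·10·9 = 1662 ≡ 11.
  S = (2, 3, 11) ≠ 0, so r is not a codeword (an error is present).
Step 3: locate the error. For a single error e at position i, S_ℓ = v_i·e·α_i^ℓ, so α_err = S_1/S_0.
  S_0^{−1} = 2^{−1} = 7 (mod 13), so α_err = 3·7 = 21 ≡ 8 = α_1. Error position i = 1.
  Consistency check: S_2/S_1 = 11·9 = 99 ≡ 8 = α_err ✓ (single-error assumption holds).
Step 4: error magnitude e = S_0/v_1 = S_0·∏_{j≠1}(α_1 − α_j) = 2·8 = 16 ≡ 3 (mod 13).
Step 5: correct position 1: c_1 = r_1 − e = 6 − 3 ≡ 3 (mod 13). Hence c = [3, 10, 4, 11, 9].
  Check: interpolating c through the α_i gives m(x) = 1 + 10·x (degree < 2) with m(α_i) = c_i for every i, so c is indeed a codeword.


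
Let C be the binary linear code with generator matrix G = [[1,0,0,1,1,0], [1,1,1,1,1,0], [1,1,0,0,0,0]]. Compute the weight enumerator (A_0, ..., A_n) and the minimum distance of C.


Weight distribution: A_0 = 1, A_2 = 3, A_3 = 3, A_5 = 1. Minimum distance d = 2.

Enumerate all 2^3 = 8 messages m ∈ F_2^3.
For each, compute codeword c = mG in F_2^6, then tally its weight.
  m = 000 → c = 000000, weight = 0.
  m = 100 → c = 100110, weight = 3.
  m = 010 → c = 111110, weight = 5.
  m = 110 → c = 011000, weight = 2.
  m = 001 → c = 110000, weight = 2.
  m = 101 → c = 010110, weight = 3.
  m = 011 → c = 001110, weight = 3.
  m = 111 → c = 101000, weight = 2.
Tally weights:
  weight 0: 1 codewords.
  weight 2: 3 codewords.
  weight 3: 3 codewords.
  weight 5: 1 codewords.
Minimum distance d = smallest w > 0 with A_w > 0 = 2.
Sanity: Σ A_w = 8 = 2^3 = 8 ✓.


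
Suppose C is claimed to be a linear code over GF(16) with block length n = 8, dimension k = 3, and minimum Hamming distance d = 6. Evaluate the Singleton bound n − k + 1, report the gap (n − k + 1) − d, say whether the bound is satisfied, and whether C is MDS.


Singleton RHS = n − k + 1 = 6, slack = 0, bound satisfied, MDS.

Singleton bound: d ≤ n − k + 1.
Here n = 8, k = 3, so n − k + 1 = 6.
Given d = 6, check d ≤ 6: YES.
Slack = (n − k + 1) − d = 0.
The code is MDS (slack = 0).
Description: the claimed parameters are [8, 3, 6]_16; such a code would be MDS (meets Singleton bound).


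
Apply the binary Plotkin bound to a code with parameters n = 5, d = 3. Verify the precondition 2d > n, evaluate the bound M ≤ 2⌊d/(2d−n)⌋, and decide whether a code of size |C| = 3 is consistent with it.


Plotkin bound M ≤ 6; given |C| = 3 ≤ bound (satisfied).

Check applicability: 2d = 6, n = 5.
2d − n = 1 > 0, so Plotkin applies.
Compute d/(2d−n) = 3/1 ≈ 3.0000.
⌊d/(2d−n)⌋ = 3.
Plotkin bound: M ≤ 2·3 = 6.
Given |C| = 3, check: satisfied.
This |C| is below the Plotkin bound.


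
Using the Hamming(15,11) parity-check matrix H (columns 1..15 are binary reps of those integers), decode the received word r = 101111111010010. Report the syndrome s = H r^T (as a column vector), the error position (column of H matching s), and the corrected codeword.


s = (0, 1, 1, 0)^T, error position = 6, corrected codeword c = 101110111010010

Compute s = H r^T mod 2 one row at a time:
  s_1 = 1 + 1 + 0 + 1 + 0 + 0 + 1 + 0 = 4 ≡ 0 (mod 2).
  s_2 = 1 + 1 + 1 + 1 + 0 + 0 + 1 + 0 = 5 ≡ 1 (mod 2).
  s_3 = 0 + 1 + 1 + 1 + 0 + 1 + 1 + 0 = 5 ≡ 1 (mod 2).
  s_4 = 1 + 1 + 1 + 1 + 1 + 1 + 0 + 0 = 6 ≡ 0 (mod 2).
s = (0, 1, 1, 0)^T — this equals column 6 of H (binary 0110), so error is at position 6.
Correct: flip bit 6 of r = 101111111010010 to get c = 101110111010010.


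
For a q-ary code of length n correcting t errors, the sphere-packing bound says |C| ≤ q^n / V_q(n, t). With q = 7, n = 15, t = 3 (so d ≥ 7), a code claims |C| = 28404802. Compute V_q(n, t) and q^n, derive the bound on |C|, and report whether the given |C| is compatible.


V_q(n, t) = 102151, q^n = 4747561509943, Hamming bound = 46475918, |C| = 28404802 ≤ bound (satisfied).

Step 1: Compute V_q(n, t) = Σ_{j=0}^3 C(n, j) (q−1)^j.
  j = 0: C(15,0)·(6)^0 = 1·1 = 1.
  j = 1: C(15,1)·(6)^1 = 15·6 = 90.
  j = 2: C(15,2)·(6)^2 = 105·36 = 3780.
  j = 3: C(15,3)·(6)^3 = 455·216 = 98280.
  V_q(n, t) = 1 + 90 + 3780 + 98280 = 102151.
Step 2: q^n = 7^15 = 4747561509943.
Step 3: Hamming bound ⌊q^n / V_q(n,t)⌋ = ⌊4747561509943/102151⌋ = 46475918.
Step 4: Compare |C| = 28404802 to 46475918: satisfied.
The claimed |C| lies below the Hamming bound.


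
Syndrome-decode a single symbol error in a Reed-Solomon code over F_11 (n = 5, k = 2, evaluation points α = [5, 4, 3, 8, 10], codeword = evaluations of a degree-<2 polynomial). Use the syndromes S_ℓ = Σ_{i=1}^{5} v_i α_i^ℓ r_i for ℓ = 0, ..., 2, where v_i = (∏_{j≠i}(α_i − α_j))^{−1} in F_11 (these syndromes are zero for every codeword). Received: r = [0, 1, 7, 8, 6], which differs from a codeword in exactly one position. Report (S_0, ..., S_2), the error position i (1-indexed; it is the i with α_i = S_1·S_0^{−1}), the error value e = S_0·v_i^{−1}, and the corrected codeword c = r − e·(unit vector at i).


S = (4, 1, 3), error at position 3, error magnitude e = 5, c = [0, 1, 2, 8, 6].

Step 1: column multipliers v_i = (∏_{j≠i}(α_i − α_j))^{−1} mod 11.
  i = 1 (α = 5): (5−4)(5−3)(5−8)(5−10) = 1·2·(−3)·(−5) = 30 ≡ 8, so v_1 = 8^{−1} = 7 (mod 11).
  i = 2 (α = 4): (4−5)(4−3)(4−8)(4−10) = (−1)·1·(−4)·(−6) = −24 ≡ 9, so v_2 = 9^{−1} = 5 (mod 11).
  i = 3 (α = 3): (3−5)(3−4)(3−8)(3−10) = (−2)·(−1)·(−5)·(−7) = 70 ≡ 4, so v_3 = 4^{−1} = 3 (mod 11).
  i = 4 (α = 8): (8−5)(8−4)(8−3)(8−10) = 3·4·5·(−2) = −120 ≡ 1, so v_4 = 1^{−1} = 1 (mod 11).
  i = 5 (α = 10): (10−5)(10−4)(10−3)(10−8) = 5·6·7·2 = 420 ≡ 2, so v_5 = 2^{−1} = 6 (mod 11).
  v = [7, 5, 3, 1, 6].
Step 2: syndromes of r = [0, 1, 7, 8, 6] (all sums mod 11).
  S_0 = Σ v_i r_i = 7·0 + 5·1 + 3·7 + 1·8 + 6·6 = 70 ≡ 4.
  S_1 = Σ v_i α_i r_i = 7·5·0 + 5·4·1 + 3·3·7 + 1·8·8 + 6·10·6 = 507 ≡ 1.
  α_i^2 mod 11 = [3, 5, 9, 9, 1].
  S_2 = Σ v_i α_i^2 r_i = 7·3·0 + 5·5·1 + 3·9·7 + 1·9·8 + 6·1·6 = 322 ≡ 3.
  S = (4, 1, 3) ≠ 0, so r is not a codeword (an error is present).
Step 3: locate the error. For a single error e at position i, S_ℓ = v_i·e·α_i^ℓ, so α_err = S_1/S_0.
  S_0^{−1} = 4^{−1} = 3 (mod 11), so α_err = 1·3 = 3 ≡ 3 = α_3. Error position i = 3.
  Consistency check: S_2/S_1 = 3·1 = 3 ≡ 3 = α_err ✓ (single-error assumption holds).
Step 4: error magnitude e = S_0/v_3 = S_0·∏_{j≠3}(α_3 − α_j) = 4·4 = 16 ≡ 5 (mod 11).
Step 5: correct position 3: c_3 = r_3 − e = 7 − 5 ≡ 2 (mod 11). Hence c = [0, 1, 2, 8, 6].
  Check: interpolating c through the α_i gives m(x) = 5 + 10·x (degree < 2) with m(α_i) = c_i for every i, so c is indeed a codeword.


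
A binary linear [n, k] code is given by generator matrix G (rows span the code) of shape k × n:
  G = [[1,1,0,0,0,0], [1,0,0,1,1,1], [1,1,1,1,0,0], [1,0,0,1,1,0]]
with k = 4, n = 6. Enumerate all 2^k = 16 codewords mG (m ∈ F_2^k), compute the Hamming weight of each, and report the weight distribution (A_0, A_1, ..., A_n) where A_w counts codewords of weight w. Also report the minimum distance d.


Weight distribution: A_0 = 1, A_1 = 1, A_2 = 2, A_3 = 6, A_4 = 5, A_5 = 1. Minimum distance d = 1.

Enumerate all 2^4 = 16 messages m ∈ F_2^4.
For each, compute codeword c = mG in F_2^6, then tally its weight.
  m = 0000 → c = 000000, weight = 0.
  m = 1000 → c = 110000, weight = 2.
  m = 0100 → c = 100111, weight = 4.
  m = 1100 → c = 010111, weight = 4.
  m = 0010 → c = 111100, weight = 4.
  m = 1010 → c = 001100, weight = 2.
  m = 0110 → c = 011011, weight = 4.
  m = 1110 → c = 101011, weight = 4.
  m = 0001 → c = 100110, weight = 3.
  m = 1001 → c = 010110, weight = 3.
  m = 0101 → c = 000001, weight = 1.
  m = 1101 → c = 110001, weight = 3.
  m = 0011 → c = 011010, weight = 3.
  m = 1011 → c = 101010, weight = 3.
  m = 0111 → c = 111101, weight = 5.
  m = 1111 → c = 001101, weight = 3.
Tally weights:
  weight 0: 1 codewords.
  weight 1: 1 codewords.
  weight 2: 2 codewords.
  weight 3: 6 codewords.
  weight 4: 5 codewords.
  weight 5: 1 codewords.
Minimum distance d = smallest w > 0 with A_w > 0 = 1.
Sanity: Σ A_w = 16 = 2^4 = 16 ✓.


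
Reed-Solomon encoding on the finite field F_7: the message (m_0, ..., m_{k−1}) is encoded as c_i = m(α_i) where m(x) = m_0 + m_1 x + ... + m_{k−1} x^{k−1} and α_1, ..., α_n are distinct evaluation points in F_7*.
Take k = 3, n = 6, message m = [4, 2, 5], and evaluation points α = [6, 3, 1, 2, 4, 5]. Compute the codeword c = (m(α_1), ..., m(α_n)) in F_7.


c = [0, 6, 4, 0, 1, 6]

Message polynomial: m(x) = 4 + 2·x + 5·x^2 (mod 7).
For each evaluation point α_i, compute m(α_i) mod 7:
  α_1 = 6: Horner steps 5 → 4 → 0, so m(6) = 0.
  α_2 = 3: Horner steps 5 → 3 → 6, so m(3) = 6.
  α_3 = 1: Horner steps 5 → 0 → 4, so m(1) = 4.
  α_4 = 2: Horner steps 5 → 5 → 0, so m(2) = 0.
  α_5 = 4: Horner steps 5 → 1 → 1, so m(4) = 1.
  α_6 = 5: Horner steps 5 → 6 → 6, so m(5) = 6.
Codeword c = [0, 6, 4, 0, 1, 6] ∈ F_7^6.


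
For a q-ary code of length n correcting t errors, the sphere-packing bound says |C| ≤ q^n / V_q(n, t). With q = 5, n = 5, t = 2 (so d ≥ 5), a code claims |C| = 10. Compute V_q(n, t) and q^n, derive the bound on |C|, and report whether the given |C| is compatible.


V_q(n, t) = 181, q^n = 3125, Hamming bound = 17, |C| = 10 ≤ bound (satisfied).

Step 1: Compute V_q(n, t) = Σ_{j=0}^2 C(n, j) (q−1)^j.
  j = 0: C(5,0)·(4)^0 = 1·1 = 1.
  j = 1: C(5,1)·(4)^1 = 5·4 = 20.
  j = 2: C(5,2)·(4)^2 = 10·16 = 160.
  V_q(n, t) = 1 + 20 + 160 = 181.
Step 2: q^n = 5^5 = 3125.
Step 3: Hamming bound ⌊q^n / V_q(n,t)⌋ = ⌊3125/181⌋ = 17.
Step 4: Compare |C| = 10 to 17: satisfied.
The claimed |C| lies below the Hamming bound.


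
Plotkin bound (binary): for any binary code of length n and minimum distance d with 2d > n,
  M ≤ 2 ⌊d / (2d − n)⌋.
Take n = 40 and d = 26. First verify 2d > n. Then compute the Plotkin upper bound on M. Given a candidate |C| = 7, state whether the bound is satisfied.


Plotkin bound M ≤ 4; given |C| = 7 > bound (violated).

Check applicability: 2d = 52, n = 40.
2d − n = 12 > 0, so Plotkin applies.
Compute d/(2d−n) = 26/12 ≈ 2.1667.
⌊d/(2d−n)⌋ = 2.
Plotkin bound: M ≤ 2·2 = 4.
Given |C| = 7, check: VIOLATED.
This |C| is above the Plotkin bound, so no binary code with n = 40, d = 26 and 7 codewords exists.


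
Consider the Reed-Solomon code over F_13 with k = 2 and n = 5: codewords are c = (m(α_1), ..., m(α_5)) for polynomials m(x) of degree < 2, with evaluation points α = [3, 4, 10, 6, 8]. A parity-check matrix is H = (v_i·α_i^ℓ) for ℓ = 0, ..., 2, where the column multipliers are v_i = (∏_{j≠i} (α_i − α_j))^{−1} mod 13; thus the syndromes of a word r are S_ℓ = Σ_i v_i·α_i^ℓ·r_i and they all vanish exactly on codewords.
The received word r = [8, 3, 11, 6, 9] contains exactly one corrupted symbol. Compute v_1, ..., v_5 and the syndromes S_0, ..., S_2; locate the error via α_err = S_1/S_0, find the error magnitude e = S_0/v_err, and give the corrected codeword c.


S = (7, 5, 11), error at position 3, error magnitude e = 12, c = [8, 3, 12, 6, 9].

Step 1: column multipliers v_i = (∏_{j≠i}(α_i − α_j))^{−1} mod 13.
  i = 1 (α = 3): (3−4)(3−10)(3−6)(3−8) = (−1)·(−7)·(−3)·(−5) = 105 ≡ 1, so v_1 = 1^{−1} = 1 (mod 13).
  i = 2 (α = 4): (4−3)(4−10)(4−6)(4−8) = 1·(−6)·(−2)·(−4) = −48 ≡ 4, so v_2 = 4^{−1} = 10 (mod 13).
  i = 3 (α = 10): (10−3)(10−4)(10−6)(10−8) = 7·6·4·2 = 336 ≡ 11, so v_3 = 11^{−1} = 6 (mod 13).
  i = 4 (α = 6): (6−3)(6−4)(6−10)(6−8) = 3·2·(−4)·(−2) = 48 ≡ 9, so v_4 = 9^{−1} = 3 (mod 13).
  i = 5 (α = 8): (8−3)(8−4)(8−10)(8−6) = 5·4·(−2)·2 = −80 ≡ 11, so v_5 = 11^{−1} = 6 (mod 13).
  v = [1, 10, 6, 3, 6].
Step 2: syndromes of r = [8, 3, 11, 6, 9] (all sums mod 13).
  S_0 = Σ v_i r_i = 1·8 + 10·3 + 6·11 + 3·6 + 6·9 = 176 ≡ 7.
  S_1 = Σ v_i α_i r_i = 1·3·8 + 10·4·3 + 6·10·11 + 3·6·6 + 6·8·9 = 1344 ≡ 5.
  α_i^2 mod 13 = [9, 3, 9, 10, 12].
  S_2 = Σ v_i α_i^2 r_i = 1·9·8 + 10·3·3 + 6·9·11 + 3·10·6 + 6·12·9 = 1584 ≡ 11.
  S = (7, 5, 11) ≠ 0, so r is not a codeword (an error is present).
Step 3: locate the error. For a single error e at position i, S_ℓ = v_i·e·α_i^ℓ, so α_err = S_1/S_0.
  S_0^{−1} = 7^{−1} = 2 (mod 13), so α_err = 5·2 = 10 ≡ 10 = α_3. Error position i = 3.
  Consistency check: S_2/S_1 = 11·8 = 88 ≡ 10 = α_err ✓ (single-error assumption holds).
Step 4: error magnitude e = S_0/v_3 = S_0·∏_{j≠3}(α_3 − α_j) = 7·11 = 77 ≡ 12 (mod 13).
Step 5: correct position 3: c_3 = r_3 − e = 11 − 12 ≡ 12 (mod 13). Hence c = [8, 3, 12, 6, 9].
  Check: interpolating c through the α_i gives m(x) = 10 + 8·x (degree < 2) with m(α_i) = c_i for every i, so c is indeed a codeword.


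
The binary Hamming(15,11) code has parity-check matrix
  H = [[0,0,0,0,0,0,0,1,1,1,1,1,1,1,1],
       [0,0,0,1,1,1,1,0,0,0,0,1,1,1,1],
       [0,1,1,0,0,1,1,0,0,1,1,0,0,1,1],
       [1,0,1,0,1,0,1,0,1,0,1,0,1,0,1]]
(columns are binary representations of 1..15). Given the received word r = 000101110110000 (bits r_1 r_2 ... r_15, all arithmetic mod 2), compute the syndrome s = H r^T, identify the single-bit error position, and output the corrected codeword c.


s = (1, 1, 0, 0)^T, error position = 12, corrected codeword c = 000101110111000

Compute s = H r^T mod 2 one row at a time:
  s_1 = 1 + 0 + 1 + 1 + 0 + 0 + 0 + 0 = 3 ≡ 1 (mod 2).
  s_2 = 1 + 0 + 1 + 1 + 0 + 0 + 0 + 0 = 3 ≡ 1 (mod 2).
  s_3 = 0 + 0 + 1 + 1 + 1 + 1 + 0 + 0 = 4 ≡ 0 (mod 2).
  s_4 = 0 + 0 + 0 + 1 + 0 + 1 + 0 + 0 = 2 ≡ 0 (mod 2).
s = (1, 1, 0, 0)^T — this equals column 12 of H (binary 1100), so error is at position 12.
Correct: flip bit 12 of r = 000101110110000 to get c = 000101110111000.


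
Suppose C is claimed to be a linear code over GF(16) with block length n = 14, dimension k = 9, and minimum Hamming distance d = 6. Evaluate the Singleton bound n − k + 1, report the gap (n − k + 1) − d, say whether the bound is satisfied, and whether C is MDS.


Singleton RHS = n − k + 1 = 6, slack = 0, bound satisfied, MDS.

Singleton bound: d ≤ n − k + 1.
Here n = 14, k = 9, so n − k + 1 = 6.
Given d = 6, check d ≤ 6: YES.
Slack = (n − k + 1) − d = 0.
The code is MDS (slack = 0).
Description: the claimed parameters are [14, 9, 6]_16; such a code would be MDS (meets Singleton bound).


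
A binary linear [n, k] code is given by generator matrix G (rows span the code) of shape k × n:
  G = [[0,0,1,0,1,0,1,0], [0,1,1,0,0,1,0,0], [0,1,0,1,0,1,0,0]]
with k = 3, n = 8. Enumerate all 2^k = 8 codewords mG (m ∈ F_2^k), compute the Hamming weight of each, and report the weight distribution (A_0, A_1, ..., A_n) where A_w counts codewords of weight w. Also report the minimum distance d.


Weight distribution: A_0 = 1, A_2 = 1, A_3 = 4, A_4 = 1, A_6 = 1. Minimum distance d = 2.

Enumerate all 2^3 = 8 messages m ∈ F_2^3.
For each, compute codeword c = mG in F_2^8, then tally its weight.
  m = 000 → c = 00000000, weight = 0.
  m = 100 → c = 00101010, weight = 3.
  m = 010 → c = 01100100, weight = 3.
  m = 110 → c = 01001110, weight = 4.
  m = 001 → c = 01010100, weight = 3.
  m = 101 → c = 01111110, weight = 6.
  m = 011 → c = 00110000, weight = 2.
  m = 111 → c = 00011010, weight = 3.
Tally weights:
  weight 0: 1 codewords.
  weight 2: 1 codewords.
  weight 3: 4 codewords.
  weight 4: 1 codewords.
  weight 6: 1 codewords.
Minimum distance d = smallest w > 0 with A_w > 0 = 2.
Sanity: Σ A_w = 8 = 2^3 = 8 ✓.


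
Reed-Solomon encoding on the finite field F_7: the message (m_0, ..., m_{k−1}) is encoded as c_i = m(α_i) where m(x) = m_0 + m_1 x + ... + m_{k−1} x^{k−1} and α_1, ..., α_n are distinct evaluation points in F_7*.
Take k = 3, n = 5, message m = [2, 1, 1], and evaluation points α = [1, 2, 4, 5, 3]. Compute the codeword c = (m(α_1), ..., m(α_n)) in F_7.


c = [4, 1, 1, 4, 0]

Message polynomial: m(x) = 2 + 1·x + 1·x^2 (mod 7).
For each evaluation point α_i, compute m(α_i) mod 7:
  α_1 = 1: Horner steps 1 → 2 → 4, so m(1) = 4.
  α_2 = 2: Horner steps 1 → 3 → 1, so m(2) = 1.
  α_3 = 4: Horner steps 1 → 5 → 1, so m(4) = 1.
  α_4 = 5: Horner steps 1 → 6 → 4, so m(5) = 4.
  α_5 = 3: Horner steps 1 → 4 → 0, so m(3) = 0.
Codeword c = [4, 1, 1, 4, 0] ∈ F_7^5.


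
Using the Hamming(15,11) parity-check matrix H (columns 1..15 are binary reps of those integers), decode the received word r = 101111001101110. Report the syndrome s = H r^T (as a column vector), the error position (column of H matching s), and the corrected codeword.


s = (1, 0, 0, 1)^T, error position = 9, corrected codeword c = 101111000101110

Compute s = H r^T mod 2 one row at a time:
  s_1 = 0 + 1 + 1 + 0 + 1 + 1 + 1 + 0 = 5 ≡ 1 (mod 2).
  s_2 = 1 + 1 + 1 + 0 + 1 + 1 + 1 + 0 = 6 ≡ 0 (mod 2).
  s_3 = 0 + 1 + 1 + 0 + 1 + 0 + 1 + 0 = 4 ≡ 0 (mod 2).
  s_4 = 1 + 1 + 1 + 0 + 1 + 0 + 1 + 0 = 5 ≡ 1 (mod 2).
s = (1, 0, 0, 1)^T — this equals column 9 of H (binary 1001), so error is at position 9.
Correct: flip bit 9 of r = 101111001101110 to get c = 101111000101110.


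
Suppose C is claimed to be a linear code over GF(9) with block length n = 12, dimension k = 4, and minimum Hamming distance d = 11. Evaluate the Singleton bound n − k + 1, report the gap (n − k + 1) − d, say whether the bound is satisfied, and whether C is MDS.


Singleton RHS = n − k + 1 = 9, slack = -2, bound violated (no such code; not MDS).

Singleton bound: d ≤ n − k + 1.
Here n = 12, k = 4, so n − k + 1 = 9.
Given d = 11, check d ≤ 9: NO.
Slack = (n − k + 1) − d = -2.
The slack is negative: d = 11 exceeds n − k + 1 = 9 by 2, so the Singleton bound is violated and no linear [12, 4, 11]_9 code can exist. In particular it is not MDS (MDS requires d = n − k + 1 exactly).
Description: the claimed parameters are [12, 4, 11]_9; such a code would be impossible (violates the Singleton bound).


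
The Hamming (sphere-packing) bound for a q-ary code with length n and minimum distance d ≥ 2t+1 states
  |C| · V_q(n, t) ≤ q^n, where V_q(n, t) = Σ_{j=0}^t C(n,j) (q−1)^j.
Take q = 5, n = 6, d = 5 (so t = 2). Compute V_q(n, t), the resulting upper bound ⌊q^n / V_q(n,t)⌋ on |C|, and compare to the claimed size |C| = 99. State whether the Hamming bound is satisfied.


V_q(n, t) = 265, q^n = 15625, Hamming bound = 58, |C| = 99 > bound (violated).

Step 1: Compute V_q(n, t) = Σ_{j=0}^2 C(n, j) (q−1)^j.
  j = 0: C(6,0)·(4)^0 = 1·1 = 1.
  j = 1: C(6,1)·(4)^1 = 6·4 = 24.
  j = 2: C(6,2)·(4)^2 = 15·16 = 240.
  V_q(n, t) = 1 + 24 + 240 = 265.
Step 2: q^n = 5^6 = 15625.
Step 3: Hamming bound ⌊q^n / V_q(n,t)⌋ = ⌊15625/265⌋ = 58.
Step 4: Compare |C| = 99 to 58: violated.
The claimed |C| lies above the Hamming bound, so no 5-ary code of length 6 with d ≥ 5 can have 99 codewords.


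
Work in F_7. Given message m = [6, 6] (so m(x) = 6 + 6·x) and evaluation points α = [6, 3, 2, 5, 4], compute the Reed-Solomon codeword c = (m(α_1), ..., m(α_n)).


c = [0, 3, 4, 1, 2]

Message polynomial: m(x) = 6 + 6·x (mod 7).
For each evaluation point α_i, compute m(α_i) mod 7:
  α_1 = 6: Horner steps 6 → 0, so m(6) = 0.
  α_2 = 3: Horner steps 6 → 3, so m(3) = 3.
  α_3 = 2: Horner steps 6 → 4, so m(2) = 4.
  α_4 = 5: Horner steps 6 → 1, so m(5) = 1.
  α_5 = 4: Horner steps 6 → 2, so m(4) = 2.
Codeword c = [0, 3, 4, 1, 2] ∈ F_7^5.


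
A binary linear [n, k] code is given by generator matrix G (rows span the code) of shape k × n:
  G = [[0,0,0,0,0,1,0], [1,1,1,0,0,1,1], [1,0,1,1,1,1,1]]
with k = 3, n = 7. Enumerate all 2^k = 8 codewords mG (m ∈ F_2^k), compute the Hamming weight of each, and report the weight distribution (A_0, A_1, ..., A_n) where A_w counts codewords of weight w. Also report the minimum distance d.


Weight distribution: A_0 = 1, A_1 = 1, A_3 = 1, A_4 = 2, A_5 = 2, A_6 = 1. Minimum distance d = 1.

Enumerate all 2^3 = 8 messages m ∈ F_2^3.
For each, compute codeword c = mG in F_2^7, then tally its weight.
  m = 000 → c = 0000000, weight = 0.
  m = 100 → c = 0000010, weight = 1.
  m = 010 → c = 1110011, weight = 5.
  m = 110 → c = 1110001, weight = 4.
  m = 001 → c = 1011111, weight = 6.
  m = 101 → c = 1011101, weight = 5.
  m = 011 → c = 0101100, weight = 3.
  m = 111 → c = 0101110, weight = 4.
Tally weights:
  weight 0: 1 codewords.
  weight 1: 1 codewords.
  weight 3: 1 codewords.
  weight 4: 2 codewords.
  weight 5: 2 codewords.
  weight 6: 1 codewords.
Minimum distance d = smallest w > 0 with A_w > 0 = 1.
Sanity: Σ A_w = 8 = 2^3 = 8 ✓.


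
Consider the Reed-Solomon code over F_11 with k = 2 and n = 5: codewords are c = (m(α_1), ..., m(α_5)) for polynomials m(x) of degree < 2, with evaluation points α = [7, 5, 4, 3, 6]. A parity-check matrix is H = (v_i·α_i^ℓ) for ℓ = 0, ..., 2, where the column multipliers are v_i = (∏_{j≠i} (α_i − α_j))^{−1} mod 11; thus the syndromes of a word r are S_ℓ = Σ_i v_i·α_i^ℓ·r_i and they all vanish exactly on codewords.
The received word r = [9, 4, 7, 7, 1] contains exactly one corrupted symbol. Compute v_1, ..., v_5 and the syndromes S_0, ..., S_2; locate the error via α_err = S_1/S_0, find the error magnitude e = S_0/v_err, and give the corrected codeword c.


S = (4, 1, 3), error at position 4, error magnitude e = 8, c = [9, 4, 7, 10, 1].

Step 1: column multipliers v_i = (∏_{j≠i}(α_i − α_j))^{−1} mod 11.
  i = 1 (α = 7): (7−5)(7−4)(7−3)(7−6) = 2·3·4·1 = 24 ≡ 2, so v_1 = 2^{−1} = 6 (mod 11).
  i = 2 (α = 5): (5−7)(5−4)(5−3)(5−6) = (−2)·1·2·(−1) = 4 ≡ 4, so v_2 = 4^{−1} = 3 (mod 11).
  i = 3 (α = 4): (4−7)(4−5)(4−3)(4−6) = (−3)·(−1)·1·(−2) = −6 ≡ 5, so v_3 = 5^{−1} = 9 (mod 11).
  i = 4 (α = 3): (3−7)(3−5)(3−4)(3−6) = (−4)·(−2)·(−1)·(−3) = 24 ≡ 2, so v_4 = 2^{−1} = 6 (mod 11).
  i = 5 (α = 6): (6−7)(6−5)(6−4)(6−3) = (−1)·1·2·3 = −6 ≡ 5, so v_5 = 5^{−1} = 9 (mod 11).
  v = [6, 3, 9, 6, 9].
Step 2: syndromes of r = [9, 4, 7, 7, 1] (all sums mod 11).
  S_0 = Σ v_i r_i = 6·9 + 3·4 + 9·7 + 6·7 + 9·1 = 180 ≡ 4.
  S_1 = Σ v_i α_i r_i = 6·7·9 + 3·5·4 + 9·4·7 + 6·3·7 + 9·6·1 = 870 ≡ 1.
  α_i^2 mod 11 = [5, 3, 5, 9, 3].
  S_2 = Σ v_i α_i^2 r_i = 6·5·9 + 3·3·4 + 9·5·7 + 6·9·7 + 9·3·1 = 1026 ≡ 3.
  S = (4, 1, 3) ≠ 0, so r is not a codeword (an error is present).
Step 3: locate the error. For a single error e at position i, S_ℓ = v_i·e·α_i^ℓ, so α_err = S_1/S_0.
  S_0^{−1} = 4^{−1} = 3 (mod 11), so α_err = 1·3 = 3 ≡ 3 = α_4. Error position i = 4.
  Consistency check: S_2/S_1 = 3·1 = 3 ≡ 3 = α_err ✓ (single-error assumption holds).
Step 4: error magnitude e = S_0/v_4 = S_0·∏_{j≠4}(α_4 − α_j) = 4·2 = 8 ≡ 8 (mod 11).
Step 5: correct position 4: c_4 = r_4 − e = 7 − 8 ≡ 10 (mod 11). Hence c = [9, 4, 7, 10, 1].
  Check: interpolating c through the α_i gives m(x) = 8 + 8·x (degree < 2) with m(α_i) = c_i for every i, so c is indeed a codeword.
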